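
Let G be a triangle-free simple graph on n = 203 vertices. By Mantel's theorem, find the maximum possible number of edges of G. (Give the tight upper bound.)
ex(203, K_3) = ⌊203^2/4⌋ = 10302

Mantel (1907): a triangle-free graph on n vertices has at most ⌊n^2/4⌋ edges, with equality for the complete bipartite graph K_{⌊n/2⌋, ⌈n/2⌉}. For n = 203: ⌊203^2/4⌋ = ⌊41209/4⌋ = 10302. The extremal graph is K_{101, 102}, which has 101·102 = 10302 edges.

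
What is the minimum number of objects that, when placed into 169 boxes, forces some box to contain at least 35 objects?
n = (35 − 1)·169 + 1 = 5747

By the generalised pigeonhole principle, to guarantee some box contains ≥ r objects we need more than (r − 1) · k objects total. Threshold: n = (r − 1) · k + 1. With r = 35 and k = 169: n = 34 · 169 + 1 = 5746 + 1 = 5747. For n = 5746 = 34 · 169, we can put exactly 34 objects in every box, avoiding 35 in any single one — so 5747 is tight.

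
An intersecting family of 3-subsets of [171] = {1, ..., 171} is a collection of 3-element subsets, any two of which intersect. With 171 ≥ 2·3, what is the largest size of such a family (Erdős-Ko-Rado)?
max |F| = C(170, 2) = 14365

The Erdős-Ko-Rado theorem states: for n ≥ 2k, an intersecting family of k-subsets of an n-element set has size at most C(n − 1, k − 1), with equality for 'star' families {A ⊆ [n] : |A| = k, i ∈ A} (fix an element i). For n = 171, k = 3: C(170, 2) = 14365.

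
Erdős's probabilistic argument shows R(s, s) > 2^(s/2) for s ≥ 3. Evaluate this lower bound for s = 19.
2^(19/2) = 724.0773; so R(19, 19) > 724.0773

Colour each edge of K_n uniformly at random with red/blue. The expected number of monochromatic K_19 is C(n, 19) · 2 · 2^(−C(19,2)). If C(n, 19) · 2^(1 − C(19,2)) < 1, then with positive probability no monochromatic K_19 exists, so R(19, 19) > n. The standard estimate C(n, 19) ≤ n^19/19! shows this inequality holds whenever n ≤ 2^(19/2) (since 19! · 2^(C(19,2) − 1) > 2^(19^2/2) ≥ n^19). Hence R(19, 19) > 2^(19/2) = 724.0773.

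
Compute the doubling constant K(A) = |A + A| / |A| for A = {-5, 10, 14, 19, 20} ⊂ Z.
K = |A + A| / |A| = 15/5 = 3

Enumerate A + A = {a + b : a, b ∈ A}. With |A| = 5, there are |A|^2 = 25 ordered sum pairs; collecting distinct values, A + A = {-10, 5, 9, 14, 15, 20, 24, 28, 29, 30, 33, 34, 38, 39, 40}, so |A + A| = 15. Thus K = 15/5 = 3. For comparison, the minimum possible |A + A| over all 5-element sets is 2·5 − 1 = 9 (so min K = 9/5), attained only by arithmetic progressions.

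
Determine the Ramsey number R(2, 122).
R(2, 122) = 122

R(2, k) = k for all k ≥ 2: in a 2-colouring of K_k, either some edge is red (a red K_2) or all edges are blue (a blue K_k). And K_{121} coloured all-blue has no blue K_122, so R(2, 122) > 121. Hence R(2, 122) = 122.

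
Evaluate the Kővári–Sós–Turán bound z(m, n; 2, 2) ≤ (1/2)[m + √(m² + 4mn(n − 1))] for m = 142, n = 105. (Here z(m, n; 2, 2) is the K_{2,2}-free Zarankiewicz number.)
z(142, 105; 2, 2) ≤ (1/2)[142 + √(142² + 4·142·105·104)] = (1/2)[142 + √6222724] = 1318.2694

Kővári–Sós–Turán: let r_1, ..., r_142 be the row sums and z = Σ r_i the total number of 1s. Each pair of columns can share at most one row with both entries 1 (else a 2×2 all-ones block appears), so Σ_i C(r_i, 2) ≤ C(105, 2) = 5460. By convexity Σ_i C(r_i, 2) ≥ 142·C(z/142, 2) = z(z − 142)/(2·142), giving z² − 142z − 142·105·104 ≤ 0 and hence z ≤ (1/2)[142 + √(20164 + 4·1550640)] = (1/2)[142 + √6222724] ≈ (1/2)(142 + 2494.5388) = 1318.2694.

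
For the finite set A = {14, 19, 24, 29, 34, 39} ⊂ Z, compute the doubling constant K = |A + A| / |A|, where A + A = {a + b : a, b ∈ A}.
K = |A + A| / |A| = 11/6

Enumerate A + A = {a + b : a, b ∈ A}. With |A| = 6, there are |A|^2 = 36 ordered sum pairs; collecting distinct values, A + A = {28, 33, 38, 43, 48, 53, 58, 63, 68, 73, 78}, so |A + A| = 11. Thus K = 11/6. Here |A + A| = 2|A| − 1 = 11, the minimum possible — so K = 11/6 is minimal, which holds iff A is an arithmetic progression.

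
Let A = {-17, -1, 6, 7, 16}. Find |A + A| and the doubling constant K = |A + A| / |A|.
K = |A + A| / |A| = 15/5 = 3

Enumerate A + A = {a + b : a, b ∈ A}. With |A| = 5, there are |A|^2 = 25 ordered sum pairs; collecting distinct values, A + A = {-34, -18, -11, -10, -2, -1, 5, 6, 12, 13, 14, 15, 22, 23, 32}, so |A + A| = 15. Thus K = 15/5 = 3. For comparison, the minimum possible |A + A| over all 5-element sets is 2·5 − 1 = 9 (so min K = 9/5), attained only by arithmetic progressions.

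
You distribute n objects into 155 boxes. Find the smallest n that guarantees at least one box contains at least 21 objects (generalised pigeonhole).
n = (21 − 1)·155 + 1 = 3101

By the generalised pigeonhole principle, to guarantee some box contains ≥ r objects we need more than (r − 1) · k objects total. Threshold: n = (r − 1) · k + 1. With r = 21 and k = 155: n = 20 · 155 + 1 = 3100 + 1 = 3101. For n = 3100 = 20 · 155, we can put exactly 20 objects in every box, avoiding 21 in any single one — so 3101 is tight.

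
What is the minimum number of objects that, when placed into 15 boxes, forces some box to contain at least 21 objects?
n = (21 − 1)·15 + 1 = 301

By the generalised pigeonhole principle, to guarantee some box contains ≥ r objects we need more than (r − 1) · k objects total. Threshold: n = (r − 1) · k + 1. With r = 21 and k = 15: n = 20 · 15 + 1 = 300 + 1 = 301. For n = 300 = 20 · 15, we can put exactly 20 objects in every box, avoiding 21 in any single one — so 301 is tight.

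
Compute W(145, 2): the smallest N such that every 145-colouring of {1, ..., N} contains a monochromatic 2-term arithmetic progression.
W(145, 2) = 145 + 1 = 146

A 2-term AP is any pair of integers, so a monochromatic 2-AP exists iff some colour is used at least twice. With 145 colours, the colouring i ↦ i on {1, ..., 145} uses each colour once, avoiding any monochromatic pair, so W(145, 2) > 145. For {1, ..., 146}, pigeonhole forces two integers of the same colour, which form a monochromatic 2-AP. Hence W(145, 2) = 146.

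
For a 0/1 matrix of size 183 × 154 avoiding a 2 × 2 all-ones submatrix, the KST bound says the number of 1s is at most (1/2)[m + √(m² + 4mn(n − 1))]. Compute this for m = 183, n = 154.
z(183, 154; 2, 2) ≤ (1/2)[183 + √(183² + 4·183·154·153)] = (1/2)[183 + √17280873] = 2170.0135

Kővári–Sós–Turán: let r_1, ..., r_183 be the row sums and z = Σ r_i the total number of 1s. Each pair of columns can share at most one row with both entries 1 (else a 2×2 all-ones block appears), so Σ_i C(r_i, 2) ≤ C(154, 2) = 11781. By convexity Σ_i C(r_i, 2) ≥ 183·C(z/183, 2) = z(z − 183)/(2·183), giving z² − 183z − 183·154·153 ≤ 0 and hence z ≤ (1/2)[183 + √(33489 + 4·4311846)] = (1/2)[183 + √17280873] ≈ (1/2)(183 + 4157.0269) = 2170.0135.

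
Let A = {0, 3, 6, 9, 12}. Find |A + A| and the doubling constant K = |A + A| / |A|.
K = |A + A| / |A| = 9/5

Enumerate A + A = {a + b : a, b ∈ A}. With |A| = 5, there are |A|^2 = 25 ordered sum pairs; collecting distinct values, A + A = {0, 3, 6, 9, 12, 15, 18, 21, 24}, so |A + A| = 9. Thus K = 9/5. Here |A + A| = 2|A| − 1 = 9, the minimum possible — so K = 9/5 is minimal, which holds iff A is an arithmetic progression.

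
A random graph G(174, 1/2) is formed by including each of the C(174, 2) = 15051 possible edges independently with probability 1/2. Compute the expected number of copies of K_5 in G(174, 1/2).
E[# K_5] = C(174, 5) · (1/2)^C(5, 2) = 1254260034 / 2^10 = 627130017/512 ≈ 1224863.314453

For each 5-subset S of vertices (there are C(174, 5) = 1254260034 such S), let X_S = 1 if S induces a K_5 (all C(5, 2) = 10 edges present). Then P(X_S = 1) = (1/2)^10 = 1/1024. By linearity of expectation, E[# K_5] = C(174, 5) · (1/2)^10 = 1254260034 / 1024 = 627130017/512 ≈ 1224863.314453.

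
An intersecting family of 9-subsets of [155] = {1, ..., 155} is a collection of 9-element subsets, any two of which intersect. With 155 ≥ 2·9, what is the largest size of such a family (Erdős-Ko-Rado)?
max |F| = C(154, 8) = 6521818990995

The Erdős-Ko-Rado theorem states: for n ≥ 2k, an intersecting family of k-subsets of an n-element set has size at most C(n − 1, k − 1), with equality for 'star' families {A ⊆ [n] : |A| = k, i ∈ A} (fix an element i). For n = 155, k = 9: C(154, 8) = 6521818990995.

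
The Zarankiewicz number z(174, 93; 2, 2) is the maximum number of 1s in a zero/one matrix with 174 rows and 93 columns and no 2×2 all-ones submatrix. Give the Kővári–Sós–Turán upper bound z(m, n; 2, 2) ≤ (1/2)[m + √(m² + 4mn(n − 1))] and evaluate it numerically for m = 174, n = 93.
z(174, 93; 2, 2) ≤ (1/2)[174 + √(174² + 4·174·93·92)] = (1/2)[174 + √5985252] = 1310.2387

Kővári–Sós–Turán: let r_1, ..., r_174 be the row sums and z = Σ r_i the total number of 1s. Each pair of columns can share at most one row with both entries 1 (else a 2×2 all-ones block appears), so Σ_i C(r_i, 2) ≤ C(93, 2) = 4278. By convexity Σ_i C(r_i, 2) ≥ 174·C(z/174, 2) = z(z − 174)/(2·174), giving z² − 174z − 174·93·92 ≤ 0 and hence z ≤ (1/2)[174 + √(30276 + 4·1488744)] = (1/2)[174 + √5985252] ≈ (1/2)(174 + 2446.4775) = 1310.2387.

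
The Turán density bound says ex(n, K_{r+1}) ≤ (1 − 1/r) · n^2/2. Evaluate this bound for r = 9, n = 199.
Turán density bound = (8/9) · 199^2/2 = 158404/9 ≈ 17600.4444

Turán's theorem: ex(n, K_{r+1}) is achieved by the complete r-partite Turán graph T(n, r) with parts as balanced as possible, and is at most (1 − 1/r) · n^2/2. For r = 9, n = 199: the density bound is (8/9) · 39601/2 = 158404/9 ≈ 17600.4444. The integer-valued extremum is e(T(199, 9)) = 17600, which is strictly less than the density bound 158404/9 since 9 ∤ 199 (the parts of T(199, 9) cannot all be equal).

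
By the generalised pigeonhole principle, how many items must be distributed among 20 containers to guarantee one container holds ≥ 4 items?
n = (4 − 1)·20 + 1 = 61

By the generalised pigeonhole principle, to guarantee some box contains ≥ r objects we need more than (r − 1) · k objects total. Threshold: n = (r − 1) · k + 1. With r = 4 and k = 20: n = 3 · 20 + 1 = 60 + 1 = 61. For n = 60 = 3 · 20, we can put exactly 3 objects in every box, avoiding 4 in any single one — so 61 is tight.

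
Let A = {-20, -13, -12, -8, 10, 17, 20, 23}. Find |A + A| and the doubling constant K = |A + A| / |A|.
K = |A + A| / |A| = 34/8 = 17/4

Enumerate A + A = {a + b : a, b ∈ A}. With |A| = 8, there are |A|^2 = 64 ordered sum pairs; collecting distinct values, A + A = {-40, -33, -32, -28, -26, -25, -24, -21, -20, -16, -10, -3, -2, 0, 2, 3, 4, 5, 7, 8, 9, 10, 11, 12, 15, 20, 27, 30, 33, 34, 37, 40, 43, 46}, so |A + A| = 34. Thus K = 34/8 = 17/4. For comparison, the minimum possible |A + A| over all 8-element sets is 2·8 − 1 = 15 (so min K = 15/8), attained only by arithmetic progressions.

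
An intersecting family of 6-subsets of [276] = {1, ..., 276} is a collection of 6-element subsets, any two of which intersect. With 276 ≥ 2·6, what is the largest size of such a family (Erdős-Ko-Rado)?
max |F| = C(275, 5) = 12635803180

Erdős-Ko-Rado (1961): when n ≥ 2k, max |F| = C(n−1, k−1). The bound is attained by the star {A : i ∈ A} for any fixed i ∈ [n]. Here C(276−1, 6−1) = C(275, 5) = 12635803180.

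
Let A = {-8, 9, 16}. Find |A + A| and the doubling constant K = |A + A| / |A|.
K = |A + A| / |A| = 6/3 = 2

Enumerate A + A = {a + b : a, b ∈ A}. With |A| = 3, there are |A|^2 = 9 ordered sum pairs; collecting distinct values, A + A = {-16, 1, 8, 18, 25, 32}, so |A + A| = 6. Thus K = 6/3 = 2. For comparison, the minimum possible |A + A| over all 3-element sets is 2·3 − 1 = 5 (so min K = 5/3), attained only by arithmetic progressions.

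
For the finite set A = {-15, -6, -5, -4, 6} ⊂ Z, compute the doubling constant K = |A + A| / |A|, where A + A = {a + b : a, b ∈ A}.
K = |A + A| / |A| = 13/5

Enumerate A + A = {a + b : a, b ∈ A}. With |A| = 5, there are |A|^2 = 25 ordered sum pairs; collecting distinct values, A + A = {-30, -21, -20, -19, -12, -11, -10, -9, -8, 0, 1, 2, 12}, so |A + A| = 13. Thus K = 13/5. For comparison, the minimum possible |A + A| over all 5-element sets is 2·5 − 1 = 9 (so min K = 9/5), attained only by arithmetic progressions.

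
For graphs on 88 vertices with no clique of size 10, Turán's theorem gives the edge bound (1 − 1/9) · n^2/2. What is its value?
Turán density bound = (8/9) · 88^2/2 = 30976/9 ≈ 3441.7778

Turán's theorem: ex(n, K_{r+1}) is achieved by the complete r-partite Turán graph T(n, r) with parts as balanced as possible, and is at most (1 − 1/r) · n^2/2. For r = 9, n = 88: the density bound is (8/9) · 7744/2 = 30976/9 ≈ 3441.7778. The integer-valued extremum is e(T(88, 9)) = 3441, which is strictly less than the density bound 30976/9 since 9 ∤ 88 (the parts of T(88, 9) cannot all be equal).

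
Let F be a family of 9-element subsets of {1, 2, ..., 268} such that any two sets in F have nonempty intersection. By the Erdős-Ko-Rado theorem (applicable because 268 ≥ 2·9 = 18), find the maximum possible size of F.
max |F| = C(267, 8) = 576226292183685

The Erdős-Ko-Rado theorem states: for n ≥ 2k, an intersecting family of k-subsets of an n-element set has size at most C(n − 1, k − 1), with equality for 'star' families {A ⊆ [n] : |A| = k, i ∈ A} (fix an element i). For n = 268, k = 9: C(267, 8) = 576226292183685.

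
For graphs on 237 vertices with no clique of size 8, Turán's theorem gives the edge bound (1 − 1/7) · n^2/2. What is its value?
Turán density bound = (6/7) · 237^2/2 = 168507/7 ≈ 24072.4286

Turán's theorem: ex(n, K_{r+1}) is achieved by the complete r-partite Turán graph T(n, r) with parts as balanced as possible, and is at most (1 − 1/r) · n^2/2. For r = 7, n = 237: the density bound is (6/7) · 56169/2 = 168507/7 ≈ 24072.4286. The integer-valued extremum is e(T(237, 7)) = 24072, which is strictly less than the density bound 168507/7 since 7 ∤ 237 (the parts of T(237, 7) cannot all be equal).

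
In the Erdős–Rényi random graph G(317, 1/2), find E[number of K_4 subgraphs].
E[# K_4] = C(317, 4) · (1/2)^C(4, 2) = 412833855 / 2^6 = 6450528.984375

For each 4-subset S of vertices (there are C(317, 4) = 412833855 such S), let X_S = 1 if S induces a K_4 (all C(4, 2) = 6 edges present). Then P(X_S = 1) = (1/2)^6 = 1/64. By linearity of expectation, E[# K_4] = C(317, 4) · (1/2)^6 = 412833855 / 64 = 6450528.984375.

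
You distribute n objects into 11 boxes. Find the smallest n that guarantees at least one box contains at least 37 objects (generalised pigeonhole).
n = (37 − 1)·11 + 1 = 397

By the generalised pigeonhole principle, to guarantee some box contains ≥ r objects we need more than (r − 1) · k objects total. Threshold: n = (r − 1) · k + 1. With r = 37 and k = 11: n = 36 · 11 + 1 = 396 + 1 = 397. For n = 396 = 36 · 11, we can put exactly 36 objects in every box, avoiding 37 in any single one — so 397 is tight.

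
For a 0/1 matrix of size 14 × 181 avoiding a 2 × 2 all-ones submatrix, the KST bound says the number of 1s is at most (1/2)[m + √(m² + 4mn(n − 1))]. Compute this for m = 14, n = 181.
z(14, 181; 2, 2) ≤ (1/2)[14 + √(14² + 4·14·181·180)] = (1/2)[14 + √1824676] = 682.4028

Kővári–Sós–Turán: let r_1, ..., r_14 be the row sums and z = Σ r_i the total number of 1s. Each pair of columns can share at most one row with both entries 1 (else a 2×2 all-ones block appears), so Σ_i C(r_i, 2) ≤ C(181, 2) = 16290. By convexity Σ_i C(r_i, 2) ≥ 14·C(z/14, 2) = z(z − 14)/(2·14), giving z² − 14z − 14·181·180 ≤ 0 and hence z ≤ (1/2)[14 + √(196 + 4·456120)] = (1/2)[14 + √1824676] ≈ (1/2)(14 + 1350.8057) = 682.4028.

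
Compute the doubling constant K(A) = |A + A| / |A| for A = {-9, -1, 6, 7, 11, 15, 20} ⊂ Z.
K = |A + A| / |A| = 23/7

Enumerate A + A = {a + b : a, b ∈ A}. With |A| = 7, there are |A|^2 = 49 ordered sum pairs; collecting distinct values, A + A = {-18, -10, -3, -2, 2, 5, 6, 10, 11, 12, 13, 14, 17, 18, 19, 21, 22, 26, 27, 30, 31, 35, 40}, so |A + A| = 23. Thus K = 23/7. For comparison, the minimum possible |A + A| over all 7-element sets is 2·7 − 1 = 13 (so min K = 13/7), attained only by arithmetic progressions.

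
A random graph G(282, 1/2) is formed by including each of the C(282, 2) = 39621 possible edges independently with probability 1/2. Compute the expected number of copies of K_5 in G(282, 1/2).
E[# K_5] = C(282, 5) · (1/2)^C(5, 2) = 14341058676 / 2^10 = 3585264669/256 ≈ 14004940.113281

For each 5-subset S of vertices (there are C(282, 5) = 14341058676 such S), let X_S = 1 if S induces a K_5 (all C(5, 2) = 10 edges present). Then P(X_S = 1) = (1/2)^10 = 1/1024. By linearity of expectation, E[# K_5] = C(282, 5) · (1/2)^10 = 14341058676 / 1024 = 3585264669/256 ≈ 14004940.113281.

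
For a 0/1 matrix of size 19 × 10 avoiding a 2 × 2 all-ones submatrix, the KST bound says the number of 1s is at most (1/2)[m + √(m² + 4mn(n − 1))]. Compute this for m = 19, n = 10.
z(19, 10; 2, 2) ≤ (1/2)[19 + √(19² + 4·19·10·9)] = (1/2)[19 + √7201] = 51.9294

Kővári–Sós–Turán: let r_1, ..., r_19 be the row sums and z = Σ r_i the total number of 1s. Each pair of columns can share at most one row with both entries 1 (else a 2×2 all-ones block appears), so Σ_i C(r_i, 2) ≤ C(10, 2) = 45. By convexity Σ_i C(r_i, 2) ≥ 19·C(z/19, 2) = z(z − 19)/(2·19), giving z² − 19z − 19·10·9 ≤ 0 and hence z ≤ (1/2)[19 + √(361 + 4·1710)] = (1/2)[19 + √7201] ≈ (1/2)(19 + 84.8587) = 51.9294.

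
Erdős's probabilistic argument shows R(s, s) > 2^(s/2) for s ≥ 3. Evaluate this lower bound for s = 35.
2^(35/2) = 185363.8; so R(35, 35) > 185363.8

Colour each edge of K_n uniformly at random with red/blue. The expected number of monochromatic K_35 is C(n, 35) · 2 · 2^(−C(35,2)). If C(n, 35) · 2^(1 − C(35,2)) < 1, then with positive probability no monochromatic K_35 exists, so R(35, 35) > n. The standard estimate C(n, 35) ≤ n^35/35! shows this inequality holds whenever n ≤ 2^(35/2) (since 35! · 2^(C(35,2) − 1) > 2^(35^2/2) ≥ n^35). Hence R(35, 35) > 2^(35/2) = 185363.8.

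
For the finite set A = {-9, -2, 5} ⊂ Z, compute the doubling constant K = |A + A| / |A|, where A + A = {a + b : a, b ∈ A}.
K = |A + A| / |A| = 5/3

Enumerate A + A = {a + b : a, b ∈ A}. With |A| = 3, there are |A|^2 = 9 ordered sum pairs; collecting distinct values, A + A = {-18, -11, -4, 3, 10}, so |A + A| = 5. Thus K = 5/3. Here |A + A| = 2|A| − 1 = 5, the minimum possible — so K = 5/3 is minimal, which holds iff A is an arithmetic progression.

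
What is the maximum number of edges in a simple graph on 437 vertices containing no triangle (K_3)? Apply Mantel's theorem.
ex(437, K_3) = ⌊437^2/4⌋ = 47742

Mantel (1907): a triangle-free graph on n vertices has at most ⌊n^2/4⌋ edges, with equality for the complete bipartite graph K_{⌊n/2⌋, ⌈n/2⌉}. For n = 437: ⌊437^2/4⌋ = ⌊190969/4⌋ = 47742. The extremal graph is K_{218, 219}, which has 218·219 = 47742 edges.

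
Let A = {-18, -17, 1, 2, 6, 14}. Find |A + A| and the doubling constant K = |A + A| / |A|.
K = |A + A| / |A| = 20/6 = 10/3

Enumerate A + A = {a + b : a, b ∈ A}. With |A| = 6, there are |A|^2 = 36 ordered sum pairs; collecting distinct values, A + A = {-36, -35, -34, -17, -16, -15, -12, -11, -4, -3, 2, 3, 4, 7, 8, 12, 15, 16, 20, 28}, so |A + A| = 20. Thus K = 20/6 = 10/3. For comparison, the minimum possible |A + A| over all 6-element sets is 2·6 − 1 = 11 (so min K = 11/6), attained only by arithmetic progressions.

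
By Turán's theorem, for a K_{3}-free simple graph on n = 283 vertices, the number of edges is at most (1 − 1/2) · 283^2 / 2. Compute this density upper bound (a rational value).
Turán density bound = (1/2) · 283^2/2 = 80089/4 ≈ 20022.25

Turán's theorem: ex(n, K_{r+1}) is achieved by the complete r-partite Turán graph T(n, r) with parts as balanced as possible, and is at most (1 − 1/r) · n^2/2. For r = 2, n = 283: the density bound is (1/2) · 80089/2 = 80089/4 ≈ 20022.25. The integer-valued extremum is e(T(283, 2)) = 20022, which is strictly less than the density bound 80089/4 since 2 ∤ 283 (the parts of T(283, 2) cannot all be equal).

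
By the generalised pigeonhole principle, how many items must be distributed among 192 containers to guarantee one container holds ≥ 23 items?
n = (23 − 1)·192 + 1 = 4225

By the generalised pigeonhole principle, to guarantee some box contains ≥ r objects we need more than (r − 1) · k objects total. Threshold: n = (r − 1) · k + 1. With r = 23 and k = 192: n = 22 · 192 + 1 = 4224 + 1 = 4225. For n = 4224 = 22 · 192, we can put exactly 22 objects in every box, avoiding 23 in any single one — so 4225 is tight.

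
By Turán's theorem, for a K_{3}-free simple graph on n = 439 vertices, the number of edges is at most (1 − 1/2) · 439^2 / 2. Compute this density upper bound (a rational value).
Turán density bound = (1/2) · 439^2/2 = 192721/4 ≈ 48180.25

Turán's theorem: ex(n, K_{r+1}) is achieved by the complete r-partite Turán graph T(n, r) with parts as balanced as possible, and is at most (1 − 1/r) · n^2/2. For r = 2, n = 439: the density bound is (1/2) · 192721/2 = 192721/4 ≈ 48180.25. The integer-valued extremum is e(T(439, 2)) = 48180, which is strictly less than the density bound 192721/4 since 2 ∤ 439 (the parts of T(439, 2) cannot all be equal).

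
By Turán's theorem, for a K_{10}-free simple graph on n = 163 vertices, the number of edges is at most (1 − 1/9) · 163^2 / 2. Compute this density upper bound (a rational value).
Turán density bound = (8/9) · 163^2/2 = 106276/9 ≈ 11808.4444

Turán's theorem: ex(n, K_{r+1}) is achieved by the complete r-partite Turán graph T(n, r) with parts as balanced as possible, and is at most (1 − 1/r) · n^2/2. For r = 9, n = 163: the density bound is (8/9) · 26569/2 = 106276/9 ≈ 11808.4444. The integer-valued extremum is e(T(163, 9)) = 11808, which is strictly less than the density bound 106276/9 since 9 ∤ 163 (the parts of T(163, 9) cannot all be equal).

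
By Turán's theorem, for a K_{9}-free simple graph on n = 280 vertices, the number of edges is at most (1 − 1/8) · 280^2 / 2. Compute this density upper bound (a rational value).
Turán density bound = (7/8) · 280^2/2 = 34300

Turán's theorem: ex(n, K_{r+1}) is achieved by the complete r-partite Turán graph T(n, r) with parts as balanced as possible, and is at most (1 − 1/r) · n^2/2. For r = 8, n = 280: the density bound is (7/8) · 78400/2 = 34300. Since 8 ∣ 280, the Turán graph T(280, 8) has parts of equal size 35, and its edge count e(T(280, 8)) = 34300 attains the density bound exactly.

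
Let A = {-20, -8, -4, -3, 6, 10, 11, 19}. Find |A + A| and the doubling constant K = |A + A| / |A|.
K = |A + A| / |A| = 32/8 = 4

Enumerate A + A = {a + b : a, b ∈ A}. With |A| = 8, there are |A|^2 = 64 ordered sum pairs; collecting distinct values, A + A = {-40, -28, -24, -23, -16, -14, -12, -11, -10, -9, -8, -7, -6, -2, -1, 2, 3, 6, 7, 8, 11, 12, 15, 16, 17, 20, 21, 22, 25, 29, 30, 38}, so |A + A| = 32. Thus K = 32/8 = 4. For comparison, the minimum possible |A + A| over all 8-element sets is 2·8 − 1 = 15 (so min K = 15/8), attained only by arithmetic progressions.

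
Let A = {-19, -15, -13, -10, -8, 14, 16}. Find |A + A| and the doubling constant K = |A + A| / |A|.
K = |A + A| / |A| = 25/7

Enumerate A + A = {a + b : a, b ∈ A}. With |A| = 7, there are |A|^2 = 49 ordered sum pairs; collecting distinct values, A + A = {-38, -34, -32, -30, -29, -28, -27, -26, -25, -23, -21, -20, -18, -16, -5, -3, -1, 1, 3, 4, 6, 8, 28, 30, 32}, so |A + A| = 25. Thus K = 25/7. For comparison, the minimum possible |A + A| over all 7-element sets is 2·7 − 1 = 13 (so min K = 13/7), attained only by arithmetic progressions.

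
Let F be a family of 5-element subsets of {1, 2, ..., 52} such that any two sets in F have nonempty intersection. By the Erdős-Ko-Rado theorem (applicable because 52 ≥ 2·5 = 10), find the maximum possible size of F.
max |F| = C(51, 4) = 249900

Erdős-Ko-Rado (1961): when n ≥ 2k, max |F| = C(n−1, k−1). The bound is attained by the star {A : i ∈ A} for any fixed i ∈ [n]. Here C(52−1, 5−1) = C(51, 4) = 249900.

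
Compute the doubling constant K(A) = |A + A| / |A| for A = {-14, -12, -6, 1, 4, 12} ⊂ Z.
K = |A + A| / |A| = 20/6 = 10/3

Enumerate A + A = {a + b : a, b ∈ A}. With |A| = 6, there are |A|^2 = 36 ordered sum pairs; collecting distinct values, A + A = {-28, -26, -24, -20, -18, -13, -12, -11, -10, -8, -5, -2, 0, 2, 5, 6, 8, 13, 16, 24}, so |A + A| = 20. Thus K = 20/6 = 10/3. For comparison, the minimum possible |A + A| over all 6-element sets is 2·6 − 1 = 11 (so min K = 11/6), attained only by arithmetic progressions.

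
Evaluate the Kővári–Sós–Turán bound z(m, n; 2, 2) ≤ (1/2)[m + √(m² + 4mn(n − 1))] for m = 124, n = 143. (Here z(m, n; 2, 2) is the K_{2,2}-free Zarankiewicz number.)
z(124, 143; 2, 2) ≤ (1/2)[124 + √(124² + 4·124·143·142)] = (1/2)[124 + √10087152] = 1650.0139

Kővári–Sós–Turán: let r_1, ..., r_124 be the row sums and z = Σ r_i the total number of 1s. Each pair of columns can share at most one row with both entries 1 (else a 2×2 all-ones block appears), so Σ_i C(r_i, 2) ≤ C(143, 2) = 10153. By convexity Σ_i C(r_i, 2) ≥ 124·C(z/124, 2) = z(z − 124)/(2·124), giving z² − 124z − 124·143·142 ≤ 0 and hence z ≤ (1/2)[124 + √(15376 + 4·2517944)] = (1/2)[124 + √10087152] ≈ (1/2)(124 + 3176.0277) = 1650.0139.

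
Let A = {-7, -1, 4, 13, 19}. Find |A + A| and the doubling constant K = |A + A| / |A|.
K = |A + A| / |A| = 14/5

Enumerate A + A = {a + b : a, b ∈ A}. With |A| = 5, there are |A|^2 = 25 ordered sum pairs; collecting distinct values, A + A = {-14, -8, -3, -2, 3, 6, 8, 12, 17, 18, 23, 26, 32, 38}, so |A + A| = 14. Thus K = 14/5. For comparison, the minimum possible |A + A| over all 5-element sets is 2·5 − 1 = 9 (so min K = 9/5), attained only by arithmetic progressions.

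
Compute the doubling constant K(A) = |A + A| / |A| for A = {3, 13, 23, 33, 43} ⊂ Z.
K = |A + A| / |A| = 9/5

Enumerate A + A = {a + b : a, b ∈ A}. With |A| = 5, there are |A|^2 = 25 ordered sum pairs; collecting distinct values, A + A = {6, 16, 26, 36, 46, 56, 66, 76, 86}, so |A + A| = 9. Thus K = 9/5. Here |A + A| = 2|A| − 1 = 9, the minimum possible — so K = 9/5 is minimal, which holds iff A is an arithmetic progression.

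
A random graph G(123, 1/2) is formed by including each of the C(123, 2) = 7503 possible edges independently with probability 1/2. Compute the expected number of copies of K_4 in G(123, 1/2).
E[# K_4] = C(123, 4) · (1/2)^C(4, 2) = 9078630 / 2^6 = 4539315/32 = 141853.59375

For each 4-subset S of vertices (there are C(123, 4) = 9078630 such S), let X_S = 1 if S induces a K_4 (all C(4, 2) = 6 edges present). Then P(X_S = 1) = (1/2)^6 = 1/64. By linearity of expectation, E[# K_4] = C(123, 4) · (1/2)^6 = 9078630 / 64 = 4539315/32 = 141853.59375.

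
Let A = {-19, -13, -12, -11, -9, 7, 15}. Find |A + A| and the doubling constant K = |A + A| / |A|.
K = |A + A| / |A| = 25/7

Enumerate A + A = {a + b : a, b ∈ A}. With |A| = 7, there are |A|^2 = 49 ordered sum pairs; collecting distinct values, A + A = {-38, -32, -31, -30, -28, -26, -25, -24, -23, -22, -21, -20, -18, -12, -6, -5, -4, -2, 2, 3, 4, 6, 14, 22, 30}, so |A + A| = 25. Thus K = 25/7. For comparison, the minimum possible |A + A| over all 7-element sets is 2·7 − 1 = 13 (so min K = 13/7), attained only by arithmetic progressions.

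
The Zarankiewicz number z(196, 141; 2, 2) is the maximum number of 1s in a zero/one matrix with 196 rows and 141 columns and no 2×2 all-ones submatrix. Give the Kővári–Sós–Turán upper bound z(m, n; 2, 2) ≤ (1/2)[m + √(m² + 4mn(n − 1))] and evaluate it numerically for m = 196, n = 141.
z(196, 141; 2, 2) ≤ (1/2)[196 + √(196² + 4·196·141·140)] = (1/2)[196 + √15514576] = 2067.4273

Kővári–Sós–Turán: let r_1, ..., r_196 be the row sums and z = Σ r_i the total number of 1s. Each pair of columns can share at most one row with both entries 1 (else a 2×2 all-ones block appears), so Σ_i C(r_i, 2) ≤ C(141, 2) = 9870. By convexity Σ_i C(r_i, 2) ≥ 196·C(z/196, 2) = z(z − 196)/(2·196), giving z² − 196z − 196·141·140 ≤ 0 and hence z ≤ (1/2)[196 + √(38416 + 4·3869040)] = (1/2)[196 + √15514576] ≈ (1/2)(196 + 3938.8547) = 2067.4273.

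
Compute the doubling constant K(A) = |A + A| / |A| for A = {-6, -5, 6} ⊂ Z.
K = |A + A| / |A| = 6/3 = 2

Enumerate A + A = {a + b : a, b ∈ A}. With |A| = 3, there are |A|^2 = 9 ordered sum pairs; collecting distinct values, A + A = {-12, -11, -10, 0, 1, 12}, so |A + A| = 6. Thus K = 6/3 = 2. For comparison, the minimum possible |A + A| over all 3-element sets is 2·3 − 1 = 5 (so min K = 5/3), attained only by arithmetic progressions.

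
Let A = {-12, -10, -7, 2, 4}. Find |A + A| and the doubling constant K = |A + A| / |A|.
K = |A + A| / |A| = 14/5

Enumerate A + A = {a + b : a, b ∈ A}. With |A| = 5, there are |A|^2 = 25 ordered sum pairs; collecting distinct values, A + A = {-24, -22, -20, -19, -17, -14, -10, -8, -6, -5, -3, 4, 6, 8}, so |A + A| = 14. Thus K = 14/5. For comparison, the minimum possible |A + A| over all 5-element sets is 2·5 − 1 = 9 (so min K = 9/5), attained only by arithmetic progressions.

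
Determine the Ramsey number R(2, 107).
R(2, 107) = 107

R(2, k) = k for all k ≥ 2: in a 2-colouring of K_k, either some edge is red (a red K_2) or all edges are blue (a blue K_k). And K_{106} coloured all-blue has no blue K_107, so R(2, 107) > 106. Hence R(2, 107) = 107.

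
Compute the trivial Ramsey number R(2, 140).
R(2, 140) = 140

R(2, k) = k for all k ≥ 2: in a 2-colouring of K_k, either some edge is red (a red K_2) or all edges are blue (a blue K_k). And K_{139} coloured all-blue has no blue K_140, so R(2, 140) > 139. Hence R(2, 140) = 140.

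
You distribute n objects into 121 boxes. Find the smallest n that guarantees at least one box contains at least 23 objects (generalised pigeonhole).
n = (23 − 1)·121 + 1 = 2663

By the generalised pigeonhole principle, to guarantee some box contains ≥ r objects we need more than (r − 1) · k objects total. Threshold: n = (r − 1) · k + 1. With r = 23 and k = 121: n = 22 · 121 + 1 = 2662 + 1 = 2663. For n = 2662 = 22 · 121, we can put exactly 22 objects in every box, avoiding 23 in any single one — so 2663 is tight.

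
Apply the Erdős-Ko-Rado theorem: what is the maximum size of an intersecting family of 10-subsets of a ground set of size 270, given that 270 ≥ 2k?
max |F| = C(269, 9) = 17752694810301803

The Erdős-Ko-Rado theorem states: for n ≥ 2k, an intersecting family of k-subsets of an n-element set has size at most C(n − 1, k − 1), with equality for 'star' families {A ⊆ [n] : |A| = k, i ∈ A} (fix an element i). For n = 270, k = 10: C(269, 9) = 17752694810301803.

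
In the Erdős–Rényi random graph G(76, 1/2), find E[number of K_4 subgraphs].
E[# K_4] = C(76, 4) · (1/2)^C(4, 2) = 1282975 / 2^6 = 20046.484375

For each 4-subset S of vertices (there are C(76, 4) = 1282975 such S), let X_S = 1 if S induces a K_4 (all C(4, 2) = 6 edges present). Then P(X_S = 1) = (1/2)^6 = 1/64. By linearity of expectation, E[# K_4] = C(76, 4) · (1/2)^6 = 1282975 / 64 = 20046.484375.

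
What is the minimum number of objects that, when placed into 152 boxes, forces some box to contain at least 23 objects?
n = (23 − 1)·152 + 1 = 3345

By the generalised pigeonhole principle, to guarantee some box contains ≥ r objects we need more than (r − 1) · k objects total. Threshold: n = (r − 1) · k + 1. With r = 23 and k = 152: n = 22 · 152 + 1 = 3344 + 1 = 3345. For n = 3344 = 22 · 152, we can put exactly 22 objects in every box, avoiding 23 in any single one — so 3345 is tight.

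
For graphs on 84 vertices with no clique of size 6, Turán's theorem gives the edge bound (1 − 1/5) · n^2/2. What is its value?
Turán density bound = (4/5) · 84^2/2 = 14112/5 ≈ 2822.4

Turán's theorem: ex(n, K_{r+1}) is achieved by the complete r-partite Turán graph T(n, r) with parts as balanced as possible, and is at most (1 − 1/r) · n^2/2. For r = 5, n = 84: the density bound is (4/5) · 7056/2 = 14112/5 ≈ 2822.4. The integer-valued extremum is e(T(84, 5)) = 2822, which is strictly less than the density bound 14112/5 since 5 ∤ 84 (the parts of T(84, 5) cannot all be equal).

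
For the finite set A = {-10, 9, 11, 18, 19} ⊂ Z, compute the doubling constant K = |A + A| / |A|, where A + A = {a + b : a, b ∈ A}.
K = |A + A| / |A| = 15/5 = 3

Enumerate A + A = {a + b : a, b ∈ A}. With |A| = 5, there are |A|^2 = 25 ordered sum pairs; collecting distinct values, A + A = {-20, -1, 1, 8, 9, 18, 20, 22, 27, 28, 29, 30, 36, 37, 38}, so |A + A| = 15. Thus K = 15/5 = 3. For comparison, the minimum possible |A + A| over all 5-element sets is 2·5 − 1 = 9 (so min K = 9/5), attained only by arithmetic progressions.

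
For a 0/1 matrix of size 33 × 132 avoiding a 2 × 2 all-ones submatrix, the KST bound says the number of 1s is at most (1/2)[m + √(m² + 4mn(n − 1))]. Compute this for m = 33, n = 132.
z(33, 132; 2, 2) ≤ (1/2)[33 + √(33² + 4·33·132·131)] = (1/2)[33 + √2283633] = 772.0847

Kővári–Sós–Turán: let r_1, ..., r_33 be the row sums and z = Σ r_i the total number of 1s. Each pair of columns can share at most one row with both entries 1 (else a 2×2 all-ones block appears), so Σ_i C(r_i, 2) ≤ C(132, 2) = 8646. By convexity Σ_i C(r_i, 2) ≥ 33·C(z/33, 2) = z(z − 33)/(2·33), giving z² − 33z − 33·132·131 ≤ 0 and hence z ≤ (1/2)[33 + √(1089 + 4·570636)] = (1/2)[33 + √2283633] ≈ (1/2)(33 + 1511.1694) = 772.0847.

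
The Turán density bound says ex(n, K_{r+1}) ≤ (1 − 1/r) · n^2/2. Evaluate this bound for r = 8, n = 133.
Turán density bound = (7/8) · 133^2/2 = 123823/16 ≈ 7738.9375

Turán's theorem: ex(n, K_{r+1}) is achieved by the complete r-partite Turán graph T(n, r) with parts as balanced as possible, and is at most (1 − 1/r) · n^2/2. For r = 8, n = 133: the density bound is (7/8) · 17689/2 = 123823/16 ≈ 7738.9375. The integer-valued extremum is e(T(133, 8)) = 7738, which is strictly less than the density bound 123823/16 since 8 ∤ 133 (the parts of T(133, 8) cannot all be equal).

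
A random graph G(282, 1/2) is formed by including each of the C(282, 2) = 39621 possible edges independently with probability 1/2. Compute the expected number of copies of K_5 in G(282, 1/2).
E[# K_5] = C(282, 5) · (1/2)^C(5, 2) = 14341058676 / 2^10 = 3585264669/256 ≈ 14004940.113281

For each 5-subset S of vertices (there are C(282, 5) = 14341058676 such S), let X_S = 1 if S induces a K_5 (all C(5, 2) = 10 edges present). Then P(X_S = 1) = (1/2)^10 = 1/1024. By linearity of expectation, E[# K_5] = C(282, 5) · (1/2)^10 = 14341058676 / 1024 = 3585264669/256 ≈ 14004940.113281.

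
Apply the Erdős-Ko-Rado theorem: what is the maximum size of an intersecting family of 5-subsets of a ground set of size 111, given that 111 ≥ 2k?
max |F| = C(110, 4) = 5773185

Erdős-Ko-Rado (1961): when n ≥ 2k, max |F| = C(n−1, k−1). The bound is attained by the star {A : i ∈ A} for any fixed i ∈ [n]. Here C(111−1, 5−1) = C(110, 4) = 5773185.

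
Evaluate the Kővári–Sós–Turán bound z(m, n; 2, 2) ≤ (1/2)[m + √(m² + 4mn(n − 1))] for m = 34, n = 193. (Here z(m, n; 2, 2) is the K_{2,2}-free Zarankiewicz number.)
z(34, 193; 2, 2) ≤ (1/2)[34 + √(34² + 4·34·193·192)] = (1/2)[34 + √5040772] = 1139.5832

Kővári–Sós–Turán: let r_1, ..., r_34 be the row sums and z = Σ r_i the total number of 1s. Each pair of columns can share at most one row with both entries 1 (else a 2×2 all-ones block appears), so Σ_i C(r_i, 2) ≤ C(193, 2) = 18528. By convexity Σ_i C(r_i, 2) ≥ 34·C(z/34, 2) = z(z − 34)/(2·34), giving z² − 34z − 34·193·192 ≤ 0 and hence z ≤ (1/2)[34 + √(1156 + 4·1259904)] = (1/2)[34 + √5040772] ≈ (1/2)(34 + 2245.1664) = 1139.5832.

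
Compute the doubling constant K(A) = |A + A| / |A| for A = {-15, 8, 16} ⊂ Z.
K = |A + A| / |A| = 6/3 = 2

Enumerate A + A = {a + b : a, b ∈ A}. With |A| = 3, there are |A|^2 = 9 ordered sum pairs; collecting distinct values, A + A = {-30, -7, 1, 16, 24, 32}, so |A + A| = 6. Thus K = 6/3 = 2. For comparison, the minimum possible |A + A| over all 3-element sets is 2·3 − 1 = 5 (so min K = 5/3), attained only by arithmetic progressions.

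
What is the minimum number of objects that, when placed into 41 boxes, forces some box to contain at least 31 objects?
n = (31 − 1)·41 + 1 = 1231

By the generalised pigeonhole principle, to guarantee some box contains ≥ r objects we need more than (r − 1) · k objects total. Threshold: n = (r − 1) · k + 1. With r = 31 and k = 41: n = 30 · 41 + 1 = 1230 + 1 = 1231. For n = 1230 = 30 · 41, we can put exactly 30 objects in every box, avoiding 31 in any single one — so 1231 is tight.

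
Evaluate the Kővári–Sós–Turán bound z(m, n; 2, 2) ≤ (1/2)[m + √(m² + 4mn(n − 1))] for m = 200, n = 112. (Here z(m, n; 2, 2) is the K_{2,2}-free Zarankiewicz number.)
z(200, 112; 2, 2) ≤ (1/2)[200 + √(200² + 4·200·112·111)] = (1/2)[200 + √9985600] = 1680

Kővári–Sós–Turán: let r_1, ..., r_200 be the row sums and z = Σ r_i the total number of 1s. Each pair of columns can share at most one row with both entries 1 (else a 2×2 all-ones block appears), so Σ_i C(r_i, 2) ≤ C(112, 2) = 6216. By convexity Σ_i C(r_i, 2) ≥ 200·C(z/200, 2) = z(z − 200)/(2·200), giving z² − 200z − 200·112·111 ≤ 0 and hence z ≤ (1/2)[200 + √(40000 + 4·2486400)] = (1/2)[200 + √9985600] ≈ (1/2)(200 + 3160) = 1680.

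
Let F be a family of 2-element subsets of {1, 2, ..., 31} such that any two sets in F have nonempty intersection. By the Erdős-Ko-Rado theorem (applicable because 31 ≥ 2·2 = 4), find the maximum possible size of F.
max |F| = C(30, 1) = 30

Erdős-Ko-Rado (1961): when n ≥ 2k, max |F| = C(n−1, k−1). The bound is attained by the star {A : i ∈ A} for any fixed i ∈ [n]. Here C(31−1, 2−1) = C(30, 1) = 30.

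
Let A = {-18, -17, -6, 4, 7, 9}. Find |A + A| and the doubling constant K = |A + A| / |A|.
K = |A + A| / |A| = 21/6 = 7/2

Enumerate A + A = {a + b : a, b ∈ A}. With |A| = 6, there are |A|^2 = 36 ordered sum pairs; collecting distinct values, A + A = {-36, -35, -34, -24, -23, -14, -13, -12, -11, -10, -9, -8, -2, 1, 3, 8, 11, 13, 14, 16, 18}, so |A + A| = 21. Thus K = 21/6 = 7/2. For comparison, the minimum possible |A + A| over all 6-element sets is 2·6 − 1 = 11 (so min K = 11/6), attained only by arithmetic progressions.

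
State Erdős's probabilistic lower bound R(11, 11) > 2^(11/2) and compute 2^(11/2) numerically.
2^(11/2) = 45.2548; so R(11, 11) > 45.2548

Colour each edge of K_n uniformly at random with red/blue. The expected number of monochromatic K_11 is C(n, 11) · 2 · 2^(−C(11,2)). If C(n, 11) · 2^(1 − C(11,2)) < 1, then with positive probability no monochromatic K_11 exists, so R(11, 11) > n. The standard estimate C(n, 11) ≤ n^11/11! shows this inequality holds whenever n ≤ 2^(11/2) (since 11! · 2^(C(11,2) − 1) > 2^(11^2/2) ≥ n^11). Hence R(11, 11) > 2^(11/2) = 45.2548.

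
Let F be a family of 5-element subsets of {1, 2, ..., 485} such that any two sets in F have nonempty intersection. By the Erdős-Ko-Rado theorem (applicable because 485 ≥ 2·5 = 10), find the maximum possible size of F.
max |F| = C(484, 4) = 2258257001

Erdős-Ko-Rado (1961): when n ≥ 2k, max |F| = C(n−1, k−1). The bound is attained by the star {A : i ∈ A} for any fixed i ∈ [n]. Here C(485−1, 5−1) = C(484, 4) = 2258257001.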